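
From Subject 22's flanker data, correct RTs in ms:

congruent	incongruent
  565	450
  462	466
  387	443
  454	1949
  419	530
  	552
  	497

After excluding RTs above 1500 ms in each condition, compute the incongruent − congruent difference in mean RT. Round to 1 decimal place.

32.3 ms

incongruent: exclude 1949
M(congruent) = 2287/5 = 457.400
M(incongruent) = 2938/6 = 489.667
Difference = 489.667 − 457.400 = 32.267 ms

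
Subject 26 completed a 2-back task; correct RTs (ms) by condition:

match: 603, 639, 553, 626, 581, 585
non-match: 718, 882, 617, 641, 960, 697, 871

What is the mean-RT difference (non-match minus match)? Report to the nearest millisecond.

M(match) = 3587/6 = 597.833
M(non-match) = 5386/7 = 769.429
Difference = 769.429 − 597.833 = 171.595 ms

172 ms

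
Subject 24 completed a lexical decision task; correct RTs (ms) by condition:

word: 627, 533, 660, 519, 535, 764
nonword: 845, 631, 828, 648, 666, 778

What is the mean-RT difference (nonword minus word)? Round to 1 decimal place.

M(word) = 3638/6 = 606.333
M(nonword) = 4396/6 = 732.667
Difference = 732.667 − 606.333 = 126.333 ms

126.3 ms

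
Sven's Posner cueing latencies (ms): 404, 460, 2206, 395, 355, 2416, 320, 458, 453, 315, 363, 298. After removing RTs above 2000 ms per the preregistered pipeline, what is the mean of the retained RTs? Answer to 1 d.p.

Excluded: 2206, 2416
Retained (n=10): Σ = 3821
Mean = 3821/10 = 382.1000

382.1 ms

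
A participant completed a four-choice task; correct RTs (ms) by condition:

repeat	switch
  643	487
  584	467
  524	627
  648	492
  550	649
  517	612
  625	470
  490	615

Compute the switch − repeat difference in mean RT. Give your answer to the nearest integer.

M(repeat) = 4581/8 = 572.625
M(switch) = 4419/8 = 552.375
Difference = 552.375 − 572.625 = -20.250 ms

-20 ms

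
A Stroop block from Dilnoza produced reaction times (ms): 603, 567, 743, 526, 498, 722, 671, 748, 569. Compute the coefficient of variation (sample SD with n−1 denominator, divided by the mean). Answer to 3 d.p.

0.153

n = 9, Σ = 5647, M = 627.4444
Σ(x−M)² = 73438.222; s = √(73438.222/8) = 95.8112
CV = 95.8112 / 627.4444 = 0.15270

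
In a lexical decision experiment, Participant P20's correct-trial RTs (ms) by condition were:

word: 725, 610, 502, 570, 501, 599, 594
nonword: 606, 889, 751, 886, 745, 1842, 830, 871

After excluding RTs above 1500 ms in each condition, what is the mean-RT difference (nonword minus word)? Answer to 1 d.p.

211.0 ms

nonword: exclude 1842
M(word) = 4101/7 = 585.857
M(nonword) = 5578/7 = 796.857
Difference = 796.857 − 585.857 = 211.000 ms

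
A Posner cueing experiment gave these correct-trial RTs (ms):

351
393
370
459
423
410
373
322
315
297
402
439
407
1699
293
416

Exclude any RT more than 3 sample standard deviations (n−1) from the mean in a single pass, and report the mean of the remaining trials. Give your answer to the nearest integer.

n = 16, ΣRT = 7369, M = 460.562
Σ(x−M)² = 1674101.94; s = √(1674101.94/15) = 334.076
Cutoffs: 460.562 ± 3·334.076 → [-541.7, 1462.8]
Outside: 1699 → excluded.
Retained (n=15): Σ = 5670, mean = 5670/15 = 378.000

378 ms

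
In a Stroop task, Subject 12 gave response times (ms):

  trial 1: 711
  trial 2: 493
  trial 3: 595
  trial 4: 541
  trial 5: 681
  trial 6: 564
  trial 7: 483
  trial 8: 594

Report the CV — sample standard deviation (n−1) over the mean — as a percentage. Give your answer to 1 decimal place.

n = 8, Σ = 4662, M = 582.7500
Σ(x−M)² = 46477.500; s = √(46477.500/7) = 81.4840
CV = 81.4840 / 582.7500 = 0.13983 = 13.983%

14.0%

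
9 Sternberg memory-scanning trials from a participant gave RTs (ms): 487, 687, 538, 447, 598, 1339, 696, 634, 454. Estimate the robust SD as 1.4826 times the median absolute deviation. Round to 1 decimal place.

145.3 ms

Sorted: 447, 454, 487, 538, 598, 634, 687, 696, 1339 → median = 598
|x − 598| sorted: 0, 36, 60, 89, 98, 111, 144, 151, 741 → MAD = 98
Robust SD ≈ 1.4826 × 98 = 145.295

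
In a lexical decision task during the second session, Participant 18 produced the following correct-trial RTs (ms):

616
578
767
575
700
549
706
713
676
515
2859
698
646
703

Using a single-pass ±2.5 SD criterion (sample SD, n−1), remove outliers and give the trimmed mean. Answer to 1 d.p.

n = 14, ΣRT = 11301, M = 807.214
Σ(x−M)² = 4603142.36; s = √(4603142.36/13) = 595.053
Cutoffs: 807.214 ± 2.5·595.053 → [-680.4, 2294.8]
Outside: 2859 → excluded.
Retained (n=13): Σ = 8442, mean = 8442/13 = 649.385

649.4 ms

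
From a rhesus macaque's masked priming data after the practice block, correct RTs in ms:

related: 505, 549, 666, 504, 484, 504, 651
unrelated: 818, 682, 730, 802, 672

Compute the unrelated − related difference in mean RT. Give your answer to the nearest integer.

M(related) = 3863/7 = 551.857
M(unrelated) = 3704/5 = 740.800
Difference = 740.800 − 551.857 = 188.943 ms

189 ms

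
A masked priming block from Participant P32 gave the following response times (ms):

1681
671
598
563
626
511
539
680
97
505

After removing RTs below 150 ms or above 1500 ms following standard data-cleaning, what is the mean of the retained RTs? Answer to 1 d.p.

Excluded: 97, 1681
Retained (n=8): Σ = 4693
Mean = 4693/8 = 586.6250

586.6 ms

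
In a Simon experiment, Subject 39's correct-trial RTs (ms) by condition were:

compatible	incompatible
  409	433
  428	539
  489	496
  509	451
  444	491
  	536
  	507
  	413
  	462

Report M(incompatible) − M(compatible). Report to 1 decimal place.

M(compatible) = 2279/5 = 455.800
M(incompatible) = 4328/9 = 480.889
Difference = 480.889 − 455.800 = 25.089 ms

25.1 ms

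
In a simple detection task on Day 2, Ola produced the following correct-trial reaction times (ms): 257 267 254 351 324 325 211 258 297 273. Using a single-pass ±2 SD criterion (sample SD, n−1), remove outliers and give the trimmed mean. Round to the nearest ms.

282 ms

n = 10, ΣRT = 2817, M = 281.700
Σ(x−M)² = 15930.10; s = √(15930.10/9) = 42.071
Cutoffs: 281.700 ± 2·42.071 → [197.6, 365.8]
No RTs fall outside the cutoffs; all 10 retained. Mean = 2817/10 = 281.700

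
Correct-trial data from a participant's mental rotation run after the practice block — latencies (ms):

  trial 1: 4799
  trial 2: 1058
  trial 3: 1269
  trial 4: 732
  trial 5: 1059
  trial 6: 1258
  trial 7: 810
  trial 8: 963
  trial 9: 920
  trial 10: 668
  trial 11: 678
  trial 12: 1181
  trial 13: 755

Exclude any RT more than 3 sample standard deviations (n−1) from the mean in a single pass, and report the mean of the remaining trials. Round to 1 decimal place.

n = 13, ΣRT = 16150, M = 1242.308
Σ(x−M)² = 14237288.77; s = √(14237288.77/12) = 1089.239
Cutoffs: 1242.308 ± 3·1089.239 → [-2025.4, 4510.0]
Outside: 4799 → excluded.
Retained (n=12): Σ = 11351, mean = 11351/12 = 945.917

945.9 ms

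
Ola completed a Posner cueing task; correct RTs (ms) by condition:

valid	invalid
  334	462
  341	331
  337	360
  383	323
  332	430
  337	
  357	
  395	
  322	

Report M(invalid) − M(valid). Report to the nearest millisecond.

M(valid) = 3138/9 = 348.667
M(invalid) = 1906/5 = 381.200
Difference = 381.200 − 348.667 = 32.533 ms

33 ms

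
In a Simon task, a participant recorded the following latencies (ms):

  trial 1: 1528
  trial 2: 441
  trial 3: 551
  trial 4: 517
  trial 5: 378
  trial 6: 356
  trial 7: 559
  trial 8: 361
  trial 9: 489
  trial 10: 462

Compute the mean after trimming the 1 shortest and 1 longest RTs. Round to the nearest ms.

Sorted: 356, 361, 378, 441, 462, 489, 517, 551, 559, 1528
Drop lowest 1 (356) and highest 1 (1528)
Remaining (n=8): Σ = 3758, mean = 3758/8 = 469.750

470 ms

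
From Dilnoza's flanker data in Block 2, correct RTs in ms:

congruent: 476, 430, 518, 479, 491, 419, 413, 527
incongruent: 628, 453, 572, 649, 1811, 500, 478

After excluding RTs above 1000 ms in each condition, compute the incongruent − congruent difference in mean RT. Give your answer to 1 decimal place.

77.5 ms

incongruent: exclude 1811
M(congruent) = 3753/8 = 469.125
M(incongruent) = 3280/6 = 546.667
Difference = 546.667 − 469.125 = 77.542 ms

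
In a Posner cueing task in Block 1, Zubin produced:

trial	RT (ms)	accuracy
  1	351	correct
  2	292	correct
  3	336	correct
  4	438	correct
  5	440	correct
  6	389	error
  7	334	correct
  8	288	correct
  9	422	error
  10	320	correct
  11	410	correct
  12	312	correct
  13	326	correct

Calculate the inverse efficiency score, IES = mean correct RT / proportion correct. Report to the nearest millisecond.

Correct trials (n=11): 351, 292, 336, 438, 440, 334, 288, 320, 410, 312, 326
Mean correct RT = 3847/11 = 349.7273 ms
Proportion correct = 11/13
IES = 349.7273 / (11/13) = 413.314 ms

413 ms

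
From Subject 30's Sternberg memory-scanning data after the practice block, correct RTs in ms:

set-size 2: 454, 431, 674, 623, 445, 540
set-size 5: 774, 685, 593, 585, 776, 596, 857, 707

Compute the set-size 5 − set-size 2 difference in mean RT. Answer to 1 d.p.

168.8 ms

M(set-size 2) = 3167/6 = 527.833
M(set-size 5) = 5573/8 = 696.625
Difference = 696.625 − 527.833 = 168.792 ms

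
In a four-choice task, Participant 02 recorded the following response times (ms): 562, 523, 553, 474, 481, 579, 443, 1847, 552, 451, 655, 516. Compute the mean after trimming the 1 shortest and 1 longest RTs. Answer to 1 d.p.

534.6 ms

Sorted: 443, 451, 474, 481, 516, 523, 552, 553, 562, 579, 655, 1847
Drop lowest 1 (443) and highest 1 (1847)
Remaining (n=10): Σ = 5346, mean = 5346/10 = 534.600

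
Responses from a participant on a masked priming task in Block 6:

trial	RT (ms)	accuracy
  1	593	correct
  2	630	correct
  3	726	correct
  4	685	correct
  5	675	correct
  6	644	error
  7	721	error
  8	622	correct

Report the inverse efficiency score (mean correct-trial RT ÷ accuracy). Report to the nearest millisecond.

Correct trials (n=6): 593, 630, 726, 685, 675, 622
Mean correct RT = 3931/6 = 655.1667 ms
Proportion correct = 6/8
IES = 655.1667 / (6/8) = 873.556 ms

874 ms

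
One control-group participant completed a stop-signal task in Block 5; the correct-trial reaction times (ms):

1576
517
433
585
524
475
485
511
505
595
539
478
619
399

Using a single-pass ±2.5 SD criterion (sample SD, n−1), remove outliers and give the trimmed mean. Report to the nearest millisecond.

513 ms

n = 14, ΣRT = 8241, M = 588.643
Σ(x−M)² = 1096737.21; s = √(1096737.21/13) = 290.456
Cutoffs: 588.643 ± 2.5·290.456 → [-137.5, 1314.8]
Outside: 1576 → excluded.
Retained (n=13): Σ = 6665, mean = 6665/13 = 512.692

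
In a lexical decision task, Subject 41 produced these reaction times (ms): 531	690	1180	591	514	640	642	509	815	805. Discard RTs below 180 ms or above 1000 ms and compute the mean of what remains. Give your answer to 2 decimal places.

637.44 ms

Excluded: 1180
Retained (n=9): Σ = 5737
Mean = 5737/9 = 637.4444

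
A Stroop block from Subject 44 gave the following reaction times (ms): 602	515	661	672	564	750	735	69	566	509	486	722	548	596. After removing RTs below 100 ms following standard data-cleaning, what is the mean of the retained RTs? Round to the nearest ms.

610 ms

Excluded: 69
Retained (n=13): Σ = 7926
Mean = 7926/13 = 609.6923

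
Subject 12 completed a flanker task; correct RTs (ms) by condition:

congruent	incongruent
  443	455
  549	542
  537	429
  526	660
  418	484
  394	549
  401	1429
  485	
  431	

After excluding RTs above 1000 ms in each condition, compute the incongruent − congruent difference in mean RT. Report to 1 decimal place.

54.9 ms

incongruent: exclude 1429
M(congruent) = 4184/9 = 464.889
M(incongruent) = 3119/6 = 519.833
Difference = 519.833 − 464.889 = 54.944 ms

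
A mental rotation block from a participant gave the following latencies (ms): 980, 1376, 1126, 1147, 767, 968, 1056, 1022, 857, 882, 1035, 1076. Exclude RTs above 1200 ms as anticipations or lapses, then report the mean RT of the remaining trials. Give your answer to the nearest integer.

Excluded: 1376
Retained (n=11): Σ = 10916
Mean = 10916/11 = 992.3636

992 ms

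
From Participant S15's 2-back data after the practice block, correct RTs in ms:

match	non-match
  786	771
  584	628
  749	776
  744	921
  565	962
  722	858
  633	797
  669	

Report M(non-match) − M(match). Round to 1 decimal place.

M(match) = 5452/8 = 681.500
M(non-match) = 5713/7 = 816.143
Difference = 816.143 − 681.500 = 134.643 ms

134.6 ms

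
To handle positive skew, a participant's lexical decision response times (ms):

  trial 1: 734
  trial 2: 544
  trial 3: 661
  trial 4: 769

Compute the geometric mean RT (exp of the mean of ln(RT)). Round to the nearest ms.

ln(RT): 6.5985, 6.2989, 6.4938, 6.6451
Mean ln(RT) = 26.0363/4 = 6.50908
Geometric mean = exp(6.50908) = 671.21 ms

671 ms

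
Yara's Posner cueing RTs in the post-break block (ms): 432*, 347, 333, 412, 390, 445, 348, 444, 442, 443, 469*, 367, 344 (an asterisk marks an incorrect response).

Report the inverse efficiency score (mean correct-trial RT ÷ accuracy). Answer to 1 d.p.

Correct trials (n=11): 347, 333, 412, 390, 445, 348, 444, 442, 443, 367, 344
Mean correct RT = 4315/11 = 392.2727 ms
Proportion correct = 11/13
IES = 392.2727 / (11/13) = 463.595 ms

463.6 ms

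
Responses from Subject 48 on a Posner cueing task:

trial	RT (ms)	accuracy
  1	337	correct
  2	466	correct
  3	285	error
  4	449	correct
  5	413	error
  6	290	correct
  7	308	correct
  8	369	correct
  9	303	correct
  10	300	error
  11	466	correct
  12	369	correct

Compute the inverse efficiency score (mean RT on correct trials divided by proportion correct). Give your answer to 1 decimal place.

Correct trials (n=9): 337, 466, 449, 290, 308, 369, 303, 466, 369
Mean correct RT = 3357/9 = 373.0000 ms
Proportion correct = 9/12
IES = 373.0000 / (9/12) = 497.333 ms

497.3 ms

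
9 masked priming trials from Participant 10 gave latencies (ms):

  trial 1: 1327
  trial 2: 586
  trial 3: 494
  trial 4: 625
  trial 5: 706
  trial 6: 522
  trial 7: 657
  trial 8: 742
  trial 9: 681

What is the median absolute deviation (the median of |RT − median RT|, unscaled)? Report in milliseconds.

71 ms

Sorted: 494, 522, 586, 625, 657, 681, 706, 742, 1327 → median = 657
|x − 657|: 670, 71, 163, 32, 49, 135, 0, 85, 24
Sorted deviations: 0, 24, 32, 49, 71, 85, 135, 163, 670 → MAD = 71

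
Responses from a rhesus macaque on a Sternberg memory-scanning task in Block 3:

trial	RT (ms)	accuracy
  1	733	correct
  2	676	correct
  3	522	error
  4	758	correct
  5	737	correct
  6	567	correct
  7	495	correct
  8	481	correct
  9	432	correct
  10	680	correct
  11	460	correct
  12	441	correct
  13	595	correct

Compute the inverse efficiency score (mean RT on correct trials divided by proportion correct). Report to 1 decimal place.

Correct trials (n=12): 733, 676, 758, 737, 567, 495, 481, 432, 680, 460, 441, 595
Mean correct RT = 7055/12 = 587.9167 ms
Proportion correct = 12/13
IES = 587.9167 / (12/13) = 636.910 ms

636.9 ms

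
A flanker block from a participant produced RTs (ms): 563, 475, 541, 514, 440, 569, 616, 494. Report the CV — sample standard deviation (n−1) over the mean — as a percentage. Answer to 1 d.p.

10.8%

n = 8, Σ = 4212, M = 526.5000
Σ(x−M)² = 22706.000; s = √(22706.000/7) = 56.9536
CV = 56.9536 / 526.5000 = 0.10817 = 10.817%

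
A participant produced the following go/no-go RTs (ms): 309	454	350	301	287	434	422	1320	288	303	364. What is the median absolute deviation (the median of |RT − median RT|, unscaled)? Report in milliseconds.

62 ms

Sorted: 287, 288, 301, 303, 309, 350, 364, 422, 434, 454, 1320 → median = 350
|x − 350|: 41, 104, 0, 49, 63, 84, 72, 970, 62, 47, 14
Sorted deviations: 0, 14, 41, 47, 49, 62, 63, 72, 84, 104, 970 → MAD = 62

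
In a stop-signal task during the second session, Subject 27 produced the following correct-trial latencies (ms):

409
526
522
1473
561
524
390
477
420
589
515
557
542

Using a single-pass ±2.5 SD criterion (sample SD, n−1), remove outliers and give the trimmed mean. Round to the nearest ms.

503 ms

n = 13, ΣRT = 7505, M = 577.308
Σ(x−M)² = 914960.77; s = √(914960.77/12) = 276.128
Cutoffs: 577.308 ± 2.5·276.128 → [-113.0, 1267.6]
Outside: 1473 → excluded.
Retained (n=12): Σ = 6032, mean = 6032/12 = 502.667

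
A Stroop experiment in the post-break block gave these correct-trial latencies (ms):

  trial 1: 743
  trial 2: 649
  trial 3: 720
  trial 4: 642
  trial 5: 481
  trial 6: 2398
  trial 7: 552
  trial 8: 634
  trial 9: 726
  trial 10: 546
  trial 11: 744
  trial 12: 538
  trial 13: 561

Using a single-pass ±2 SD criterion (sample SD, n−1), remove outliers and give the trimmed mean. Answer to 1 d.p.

n = 13, ΣRT = 9934, M = 764.154
Σ(x−M)² = 2984027.69; s = √(2984027.69/12) = 498.667
Cutoffs: 764.154 ± 2·498.667 → [-233.2, 1761.5]
Outside: 2398 → excluded.
Retained (n=12): Σ = 7536, mean = 7536/12 = 628.000

628.0 ms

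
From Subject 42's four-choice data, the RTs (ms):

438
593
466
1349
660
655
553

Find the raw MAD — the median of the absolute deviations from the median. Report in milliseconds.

Sorted: 438, 466, 553, 593, 655, 660, 1349 → median = 593
|x − 593|: 155, 0, 127, 756, 67, 62, 40
Sorted deviations: 0, 40, 62, 67, 127, 155, 756 → MAD = 67

67 ms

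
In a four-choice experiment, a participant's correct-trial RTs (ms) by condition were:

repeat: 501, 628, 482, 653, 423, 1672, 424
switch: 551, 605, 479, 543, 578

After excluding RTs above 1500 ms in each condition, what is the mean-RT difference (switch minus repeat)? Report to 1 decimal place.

repeat: exclude 1672
M(repeat) = 3111/6 = 518.500
M(switch) = 2756/5 = 551.200
Difference = 551.200 − 518.500 = 32.700 ms

32.7 ms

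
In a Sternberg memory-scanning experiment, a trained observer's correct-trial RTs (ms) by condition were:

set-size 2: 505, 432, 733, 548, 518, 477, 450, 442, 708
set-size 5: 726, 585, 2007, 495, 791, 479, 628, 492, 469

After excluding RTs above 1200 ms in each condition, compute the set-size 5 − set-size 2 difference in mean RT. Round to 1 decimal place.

set-size 5: exclude 2007
M(set-size 2) = 4813/9 = 534.778
M(set-size 5) = 4665/8 = 583.125
Difference = 583.125 − 534.778 = 48.347 ms

48.3 ms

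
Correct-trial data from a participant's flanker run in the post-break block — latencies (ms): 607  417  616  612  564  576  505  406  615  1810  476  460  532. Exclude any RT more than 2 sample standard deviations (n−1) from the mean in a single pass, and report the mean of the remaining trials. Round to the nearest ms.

n = 13, ΣRT = 8196, M = 630.462
Σ(x−M)² = 1574333.23; s = √(1574333.23/12) = 362.208
Cutoffs: 630.462 ± 2·362.208 → [-94.0, 1354.9]
Outside: 1810 → excluded.
Retained (n=12): Σ = 6386, mean = 6386/12 = 532.167

532 ms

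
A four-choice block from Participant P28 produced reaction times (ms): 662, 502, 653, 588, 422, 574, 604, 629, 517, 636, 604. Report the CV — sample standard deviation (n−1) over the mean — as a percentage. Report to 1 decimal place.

12.6%

n = 11, Σ = 6391, M = 581.0000
Σ(x−M)² = 53848.000; s = √(53848.000/10) = 73.3812
CV = 73.3812 / 581.0000 = 0.12630 = 12.630%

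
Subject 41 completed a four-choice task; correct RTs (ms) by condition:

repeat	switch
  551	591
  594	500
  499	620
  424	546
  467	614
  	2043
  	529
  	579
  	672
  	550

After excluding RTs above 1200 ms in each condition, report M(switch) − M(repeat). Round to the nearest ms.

71 ms

switch: exclude 2043
M(repeat) = 2535/5 = 507.000
M(switch) = 5201/9 = 577.889
Difference = 577.889 − 507.000 = 70.889 ms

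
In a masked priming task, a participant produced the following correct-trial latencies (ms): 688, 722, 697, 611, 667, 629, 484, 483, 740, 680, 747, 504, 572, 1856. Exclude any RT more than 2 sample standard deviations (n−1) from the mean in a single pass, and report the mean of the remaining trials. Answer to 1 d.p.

n = 14, ΣRT = 10080, M = 720.000
Σ(x−M)² = 1498178.00; s = √(1498178.00/13) = 339.477
Cutoffs: 720.000 ± 2·339.477 → [41.0, 1399.0]
Outside: 1856 → excluded.
Retained (n=13): Σ = 8224, mean = 8224/13 = 632.615

632.6 ms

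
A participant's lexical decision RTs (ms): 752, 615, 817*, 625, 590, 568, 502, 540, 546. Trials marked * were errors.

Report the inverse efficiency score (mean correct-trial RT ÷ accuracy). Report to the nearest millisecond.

666 ms

Correct trials (n=8): 752, 615, 625, 590, 568, 502, 540, 546
Mean correct RT = 4738/8 = 592.2500 ms
Proportion correct = 8/9
IES = 592.2500 / (8/9) = 666.281 ms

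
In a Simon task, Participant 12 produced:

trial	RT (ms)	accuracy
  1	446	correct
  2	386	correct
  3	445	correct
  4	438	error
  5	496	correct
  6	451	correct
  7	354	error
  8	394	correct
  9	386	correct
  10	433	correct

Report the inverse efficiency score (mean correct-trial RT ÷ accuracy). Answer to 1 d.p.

Correct trials (n=8): 446, 386, 445, 496, 451, 394, 386, 433
Mean correct RT = 3437/8 = 429.6250 ms
Proportion correct = 8/10
IES = 429.6250 / (8/10) = 537.031 ms

537.0 ms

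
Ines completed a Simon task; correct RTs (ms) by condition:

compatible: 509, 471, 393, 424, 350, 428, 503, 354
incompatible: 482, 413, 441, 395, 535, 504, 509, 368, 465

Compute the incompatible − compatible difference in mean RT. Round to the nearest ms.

28 ms

M(compatible) = 3432/8 = 429.000
M(incompatible) = 4112/9 = 456.889
Difference = 456.889 − 429.000 = 27.889 ms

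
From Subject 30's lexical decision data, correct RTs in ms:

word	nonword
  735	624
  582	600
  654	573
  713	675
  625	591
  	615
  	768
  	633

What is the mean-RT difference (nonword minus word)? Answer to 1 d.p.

M(word) = 3309/5 = 661.800
M(nonword) = 5079/8 = 634.875
Difference = 634.875 − 661.800 = -26.925 ms

-26.9 ms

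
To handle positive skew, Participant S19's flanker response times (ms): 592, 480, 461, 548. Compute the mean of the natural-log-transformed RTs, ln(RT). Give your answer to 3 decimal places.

6.249

ln(RT): 6.3835, 6.1738, 6.1334, 6.3063
Σ ln(RT) = 24.9970
Mean = 24.9970/4 = 6.24924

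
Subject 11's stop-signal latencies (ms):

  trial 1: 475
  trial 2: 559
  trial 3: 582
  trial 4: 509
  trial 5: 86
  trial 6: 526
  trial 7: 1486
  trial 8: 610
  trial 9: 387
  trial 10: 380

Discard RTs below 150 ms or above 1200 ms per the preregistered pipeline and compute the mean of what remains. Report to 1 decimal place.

Excluded: 86, 1486
Retained (n=8): Σ = 4028
Mean = 4028/8 = 503.5000

503.5 ms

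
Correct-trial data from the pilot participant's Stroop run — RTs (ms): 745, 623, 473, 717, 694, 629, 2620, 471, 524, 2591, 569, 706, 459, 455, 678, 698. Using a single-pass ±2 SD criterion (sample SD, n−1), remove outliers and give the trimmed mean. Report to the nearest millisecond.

603 ms

n = 16, ΣRT = 13652, M = 853.250
Σ(x−M)² = 7170569.00; s = √(7170569.00/15) = 691.403
Cutoffs: 853.250 ± 2·691.403 → [-529.6, 2236.1]
Outside: 2591, 2620 → excluded.
Retained (n=14): Σ = 8441, mean = 8441/14 = 602.929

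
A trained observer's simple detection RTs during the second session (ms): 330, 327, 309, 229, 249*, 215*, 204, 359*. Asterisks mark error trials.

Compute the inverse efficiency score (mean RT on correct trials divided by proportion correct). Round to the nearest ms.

Correct trials (n=5): 330, 327, 309, 229, 204
Mean correct RT = 1399/5 = 279.8000 ms
Proportion correct = 5/8
IES = 279.8000 / (5/8) = 447.680 ms

448 ms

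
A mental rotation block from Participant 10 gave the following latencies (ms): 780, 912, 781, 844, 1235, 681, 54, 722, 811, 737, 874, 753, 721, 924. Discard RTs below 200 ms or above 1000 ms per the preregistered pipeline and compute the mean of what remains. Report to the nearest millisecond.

Excluded: 54, 1235
Retained (n=12): Σ = 9540
Mean = 9540/12 = 795.0000

795 ms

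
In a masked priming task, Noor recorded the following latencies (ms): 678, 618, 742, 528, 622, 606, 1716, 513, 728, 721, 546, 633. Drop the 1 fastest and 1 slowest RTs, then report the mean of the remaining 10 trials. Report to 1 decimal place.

Sorted: 513, 528, 546, 606, 618, 622, 633, 678, 721, 728, 742, 1716
Drop lowest 1 (513) and highest 1 (1716)
Remaining (n=10): Σ = 6422, mean = 6422/10 = 642.200

642.2 ms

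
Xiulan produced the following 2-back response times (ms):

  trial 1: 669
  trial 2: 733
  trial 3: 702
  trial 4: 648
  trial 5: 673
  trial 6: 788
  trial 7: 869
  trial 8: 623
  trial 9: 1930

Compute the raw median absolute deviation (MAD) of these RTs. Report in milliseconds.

54 ms

Sorted: 623, 648, 669, 673, 702, 733, 788, 869, 1930 → median = 702
|x − 702|: 33, 31, 0, 54, 29, 86, 167, 79, 1228
Sorted deviations: 0, 29, 31, 33, 54, 79, 86, 167, 1228 → MAD = 54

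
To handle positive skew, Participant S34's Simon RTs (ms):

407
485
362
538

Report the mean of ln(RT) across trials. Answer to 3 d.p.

ln(RT): 6.0088, 6.1841, 5.8916, 6.2879
Σ ln(RT) = 24.3725
Mean = 24.3725/4 = 6.09312

6.093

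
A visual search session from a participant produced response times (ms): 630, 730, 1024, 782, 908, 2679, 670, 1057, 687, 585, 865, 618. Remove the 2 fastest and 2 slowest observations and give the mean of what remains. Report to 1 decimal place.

787.0 ms

Sorted: 585, 618, 630, 670, 687, 730, 782, 865, 908, 1024, 1057, 2679
Drop lowest 2 (585, 618) and highest 2 (1057, 2679)
Remaining (n=8): Σ = 6296, mean = 6296/8 = 787.000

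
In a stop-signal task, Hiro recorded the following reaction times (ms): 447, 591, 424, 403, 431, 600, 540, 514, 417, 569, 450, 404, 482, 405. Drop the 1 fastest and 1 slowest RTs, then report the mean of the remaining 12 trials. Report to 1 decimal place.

Sorted: 403, 404, 405, 417, 424, 431, 447, 450, 482, 514, 540, 569, 591, 600
Drop lowest 1 (403) and highest 1 (600)
Remaining (n=12): Σ = 5674, mean = 5674/12 = 472.833

472.8 ms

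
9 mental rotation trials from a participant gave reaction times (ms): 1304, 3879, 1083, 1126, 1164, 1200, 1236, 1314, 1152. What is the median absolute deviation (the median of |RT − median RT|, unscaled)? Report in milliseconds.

Sorted: 1083, 1126, 1152, 1164, 1200, 1236, 1304, 1314, 3879 → median = 1200
|x − 1200|: 104, 2679, 117, 74, 36, 0, 36, 114, 48
Sorted deviations: 0, 36, 36, 48, 74, 104, 114, 117, 2679 → MAD = 74

74 ms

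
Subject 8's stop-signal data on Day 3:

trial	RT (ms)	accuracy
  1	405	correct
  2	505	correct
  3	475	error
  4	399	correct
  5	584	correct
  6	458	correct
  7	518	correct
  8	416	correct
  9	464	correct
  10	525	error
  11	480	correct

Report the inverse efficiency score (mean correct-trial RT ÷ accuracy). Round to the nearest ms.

Correct trials (n=9): 405, 505, 399, 584, 458, 518, 416, 464, 480
Mean correct RT = 4229/9 = 469.8889 ms
Proportion correct = 9/11
IES = 469.8889 / (9/11) = 574.309 ms

574 ms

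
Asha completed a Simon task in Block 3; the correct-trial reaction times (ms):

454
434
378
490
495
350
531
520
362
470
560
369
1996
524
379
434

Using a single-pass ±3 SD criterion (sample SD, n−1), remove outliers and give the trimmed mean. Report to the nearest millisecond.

450 ms

n = 16, ΣRT = 8746, M = 546.625
Σ(x−M)² = 2308853.75; s = √(2308853.75/15) = 392.331
Cutoffs: 546.625 ± 3·392.331 → [-630.4, 1723.6]
Outside: 1996 → excluded.
Retained (n=15): Σ = 6750, mean = 6750/15 = 450.000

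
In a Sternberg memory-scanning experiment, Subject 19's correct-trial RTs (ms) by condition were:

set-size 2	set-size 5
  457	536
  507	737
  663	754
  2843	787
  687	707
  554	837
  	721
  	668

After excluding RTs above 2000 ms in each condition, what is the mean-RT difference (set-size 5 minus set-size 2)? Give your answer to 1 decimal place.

set-size 2: exclude 2843
M(set-size 2) = 2868/5 = 573.600
M(set-size 5) = 5747/8 = 718.375
Difference = 718.375 − 573.600 = 144.775 ms

144.8 ms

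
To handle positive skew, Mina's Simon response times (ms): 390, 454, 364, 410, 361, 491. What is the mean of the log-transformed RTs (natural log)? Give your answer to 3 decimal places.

ln(RT): 5.9661, 6.1181, 5.8972, 6.0162, 5.8889, 6.1964
Σ ln(RT) = 36.0829
Mean = 36.0829/6 = 6.01381

6.014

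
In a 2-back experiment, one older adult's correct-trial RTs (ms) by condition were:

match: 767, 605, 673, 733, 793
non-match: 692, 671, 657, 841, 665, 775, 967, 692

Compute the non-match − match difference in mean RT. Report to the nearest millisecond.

31 ms

M(match) = 3571/5 = 714.200
M(non-match) = 5960/8 = 745.000
Difference = 745.000 − 714.200 = 30.800 ms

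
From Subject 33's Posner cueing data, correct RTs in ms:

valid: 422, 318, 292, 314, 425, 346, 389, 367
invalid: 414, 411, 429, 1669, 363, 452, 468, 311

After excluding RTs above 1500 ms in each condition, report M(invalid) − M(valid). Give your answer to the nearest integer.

invalid: exclude 1669
M(valid) = 2873/8 = 359.125
M(invalid) = 2848/7 = 406.857
Difference = 406.857 − 359.125 = 47.732 ms

48 ms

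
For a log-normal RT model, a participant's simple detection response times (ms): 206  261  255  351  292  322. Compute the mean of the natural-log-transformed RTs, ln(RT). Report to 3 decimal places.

ln(RT): 5.3279, 5.5645, 5.5413, 5.8608, 5.6768, 5.7746
Σ ln(RT) = 33.7458
Mean = 33.7458/6 = 5.62429

5.624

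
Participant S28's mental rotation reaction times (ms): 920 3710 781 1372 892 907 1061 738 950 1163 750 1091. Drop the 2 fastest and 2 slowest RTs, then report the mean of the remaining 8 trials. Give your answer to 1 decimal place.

Sorted: 738, 750, 781, 892, 907, 920, 950, 1061, 1091, 1163, 1372, 3710
Drop lowest 2 (738, 750) and highest 2 (1372, 3710)
Remaining (n=8): Σ = 7765, mean = 7765/8 = 970.625

970.6 ms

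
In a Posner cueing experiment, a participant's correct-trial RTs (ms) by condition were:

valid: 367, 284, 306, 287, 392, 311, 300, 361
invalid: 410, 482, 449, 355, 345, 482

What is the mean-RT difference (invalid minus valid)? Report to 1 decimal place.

M(valid) = 2608/8 = 326.000
M(invalid) = 2523/6 = 420.500
Difference = 420.500 − 326.000 = 94.500 ms

94.5 ms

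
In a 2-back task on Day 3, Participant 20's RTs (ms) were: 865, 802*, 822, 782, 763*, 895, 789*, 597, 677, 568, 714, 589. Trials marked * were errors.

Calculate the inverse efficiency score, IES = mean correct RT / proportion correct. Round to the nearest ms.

964 ms

Correct trials (n=9): 865, 822, 782, 895, 597, 677, 568, 714, 589
Mean correct RT = 6509/9 = 723.2222 ms
Proportion correct = 9/12
IES = 723.2222 / (9/12) = 964.296 ms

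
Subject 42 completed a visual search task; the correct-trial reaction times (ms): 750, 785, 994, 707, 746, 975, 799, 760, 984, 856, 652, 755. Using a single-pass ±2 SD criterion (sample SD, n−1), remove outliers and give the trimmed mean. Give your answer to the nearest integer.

n = 12, ΣRT = 9763, M = 813.583
Σ(x−M)² = 142858.92; s = √(142858.92/11) = 113.961
Cutoffs: 813.583 ± 2·113.961 → [585.7, 1041.5]
No RTs fall outside the cutoffs; all 12 retained. Mean = 9763/12 = 813.583

814 ms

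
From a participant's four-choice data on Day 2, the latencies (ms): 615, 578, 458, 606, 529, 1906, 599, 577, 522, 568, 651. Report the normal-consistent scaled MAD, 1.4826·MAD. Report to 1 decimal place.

54.9 ms

Sorted: 458, 522, 529, 568, 577, 578, 599, 606, 615, 651, 1906 → median = 578
|x − 578| sorted: 0, 1, 10, 21, 28, 37, 49, 56, 73, 120, 1328 → MAD = 37
Robust SD ≈ 1.4826 × 37 = 54.856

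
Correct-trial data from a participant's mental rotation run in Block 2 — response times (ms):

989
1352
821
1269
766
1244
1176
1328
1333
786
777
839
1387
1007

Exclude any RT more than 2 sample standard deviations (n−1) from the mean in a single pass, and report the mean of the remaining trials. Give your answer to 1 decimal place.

n = 14, ΣRT = 15074, M = 1076.714
Σ(x−M)² = 781040.86; s = √(781040.86/13) = 245.112
Cutoffs: 1076.714 ± 2·245.112 → [586.5, 1566.9]
No RTs fall outside the cutoffs; all 14 retained. Mean = 15074/14 = 1076.714

1076.7 ms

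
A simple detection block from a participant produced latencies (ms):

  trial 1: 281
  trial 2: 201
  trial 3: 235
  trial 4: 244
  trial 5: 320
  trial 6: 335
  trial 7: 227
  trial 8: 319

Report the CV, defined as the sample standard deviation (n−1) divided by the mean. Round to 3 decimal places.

0.186

n = 8, Σ = 2162, M = 270.2500
Σ(x−M)² = 17757.500; s = √(17757.500/7) = 50.3665
CV = 50.3665 / 270.2500 = 0.18637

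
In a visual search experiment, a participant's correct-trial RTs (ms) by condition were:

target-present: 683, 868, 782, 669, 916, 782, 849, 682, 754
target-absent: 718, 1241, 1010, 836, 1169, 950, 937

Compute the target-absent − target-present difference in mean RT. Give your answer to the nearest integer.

204 ms

M(target-present) = 6985/9 = 776.111
M(target-absent) = 6861/7 = 980.143
Difference = 980.143 − 776.111 = 204.032 ms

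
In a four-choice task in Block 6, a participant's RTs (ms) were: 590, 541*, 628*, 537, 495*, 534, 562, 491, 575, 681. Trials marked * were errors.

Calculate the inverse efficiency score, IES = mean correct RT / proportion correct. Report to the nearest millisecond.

Correct trials (n=7): 590, 537, 534, 562, 491, 575, 681
Mean correct RT = 3970/7 = 567.1429 ms
Proportion correct = 7/10
IES = 567.1429 / (7/10) = 810.204 ms

810 ms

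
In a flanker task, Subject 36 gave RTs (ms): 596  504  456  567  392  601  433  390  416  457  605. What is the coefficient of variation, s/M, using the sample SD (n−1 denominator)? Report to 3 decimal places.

0.174

n = 11, Σ = 5417, M = 492.4545
Σ(x−M)² = 73414.727; s = √(73414.727/10) = 85.6824
CV = 85.6824 / 492.4545 = 0.17399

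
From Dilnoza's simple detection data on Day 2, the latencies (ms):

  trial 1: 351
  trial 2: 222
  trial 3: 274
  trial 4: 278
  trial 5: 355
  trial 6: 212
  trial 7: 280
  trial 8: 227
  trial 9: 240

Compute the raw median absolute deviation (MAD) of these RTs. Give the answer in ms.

Sorted: 212, 222, 227, 240, 274, 278, 280, 351, 355 → median = 274
|x − 274|: 77, 52, 0, 4, 81, 62, 6, 47, 34
Sorted deviations: 0, 4, 6, 34, 47, 52, 62, 77, 81 → MAD = 47

47 ms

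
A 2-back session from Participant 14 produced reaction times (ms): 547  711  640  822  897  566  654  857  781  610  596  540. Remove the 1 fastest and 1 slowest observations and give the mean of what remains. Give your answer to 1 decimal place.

Sorted: 540, 547, 566, 596, 610, 640, 654, 711, 781, 822, 857, 897
Drop lowest 1 (540) and highest 1 (897)
Remaining (n=10): Σ = 6784, mean = 6784/10 = 678.400

678.4 ms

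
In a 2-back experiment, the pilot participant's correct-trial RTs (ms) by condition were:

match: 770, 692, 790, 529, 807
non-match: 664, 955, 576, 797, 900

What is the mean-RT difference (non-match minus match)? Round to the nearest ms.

61 ms

M(match) = 3588/5 = 717.600
M(non-match) = 3892/5 = 778.400
Difference = 778.400 − 717.600 = 60.800 ms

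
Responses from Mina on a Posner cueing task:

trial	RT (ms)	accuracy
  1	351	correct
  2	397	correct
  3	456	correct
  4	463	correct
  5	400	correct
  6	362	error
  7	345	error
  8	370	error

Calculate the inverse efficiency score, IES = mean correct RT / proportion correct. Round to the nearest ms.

Correct trials (n=5): 351, 397, 456, 463, 400
Mean correct RT = 2067/5 = 413.4000 ms
Proportion correct = 5/8
IES = 413.4000 / (5/8) = 661.440 ms

661 ms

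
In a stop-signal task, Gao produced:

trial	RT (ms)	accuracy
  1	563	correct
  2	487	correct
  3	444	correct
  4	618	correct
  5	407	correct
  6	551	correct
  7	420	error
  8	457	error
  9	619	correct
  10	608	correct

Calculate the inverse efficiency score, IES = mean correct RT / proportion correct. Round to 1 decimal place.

671.4 ms

Correct trials (n=8): 563, 487, 444, 618, 407, 551, 619, 608
Mean correct RT = 4297/8 = 537.1250 ms
Proportion correct = 8/10
IES = 537.1250 / (8/10) = 671.406 ms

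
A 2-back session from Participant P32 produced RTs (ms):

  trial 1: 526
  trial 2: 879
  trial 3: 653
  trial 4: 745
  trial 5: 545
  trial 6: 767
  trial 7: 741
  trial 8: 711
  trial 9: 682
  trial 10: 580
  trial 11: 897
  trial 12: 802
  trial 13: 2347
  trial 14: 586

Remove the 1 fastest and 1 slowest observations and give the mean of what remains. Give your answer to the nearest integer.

716 ms

Sorted: 526, 545, 580, 586, 653, 682, 711, 741, 745, 767, 802, 879, 897, 2347
Drop lowest 1 (526) and highest 1 (2347)
Remaining (n=12): Σ = 8588, mean = 8588/12 = 715.667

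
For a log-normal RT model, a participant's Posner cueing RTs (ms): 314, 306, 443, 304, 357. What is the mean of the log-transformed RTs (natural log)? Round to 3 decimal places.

5.832

ln(RT): 5.7494, 5.7236, 6.0936, 5.7170, 5.8777
Σ ln(RT) = 29.1613
Mean = 29.1613/5 = 5.83226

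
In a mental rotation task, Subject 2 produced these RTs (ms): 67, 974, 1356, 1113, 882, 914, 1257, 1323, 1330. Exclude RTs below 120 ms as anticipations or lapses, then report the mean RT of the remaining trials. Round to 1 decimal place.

1143.6 ms

Excluded: 67
Retained (n=8): Σ = 9149
Mean = 9149/8 = 1143.6250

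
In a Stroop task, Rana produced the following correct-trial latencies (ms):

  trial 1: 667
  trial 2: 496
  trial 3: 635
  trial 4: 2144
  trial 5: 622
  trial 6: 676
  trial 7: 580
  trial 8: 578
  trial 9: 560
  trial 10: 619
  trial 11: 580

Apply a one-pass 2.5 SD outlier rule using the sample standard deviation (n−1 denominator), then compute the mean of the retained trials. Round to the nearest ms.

n = 11, ΣRT = 8157, M = 741.545
Σ(x−M)² = 2189584.73; s = √(2189584.73/10) = 467.930
Cutoffs: 741.545 ± 2.5·467.930 → [-428.3, 1911.4]
Outside: 2144 → excluded.
Retained (n=10): Σ = 6013, mean = 6013/10 = 601.300

601 ms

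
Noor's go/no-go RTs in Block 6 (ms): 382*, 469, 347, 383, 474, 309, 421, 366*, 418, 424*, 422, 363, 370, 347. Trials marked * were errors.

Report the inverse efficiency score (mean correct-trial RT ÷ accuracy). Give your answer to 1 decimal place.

500.2 ms

Correct trials (n=11): 469, 347, 383, 474, 309, 421, 418, 422, 363, 370, 347
Mean correct RT = 4323/11 = 393.0000 ms
Proportion correct = 11/14
IES = 393.0000 / (11/14) = 500.182 ms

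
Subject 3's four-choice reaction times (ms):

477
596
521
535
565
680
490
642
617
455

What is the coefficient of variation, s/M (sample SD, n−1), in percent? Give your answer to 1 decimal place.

n = 10, Σ = 5578, M = 557.8000
Σ(x−M)² = 50605.600; s = √(50605.600/9) = 74.9856
CV = 74.9856 / 557.8000 = 0.13443 = 13.443%

13.4%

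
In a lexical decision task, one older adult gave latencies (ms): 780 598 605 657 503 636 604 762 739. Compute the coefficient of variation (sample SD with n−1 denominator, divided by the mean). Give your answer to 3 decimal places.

n = 9, Σ = 5884, M = 653.7778
Σ(x−M)² = 65935.556; s = √(65935.556/8) = 90.7852
CV = 90.7852 / 653.7778 = 0.13886

0.139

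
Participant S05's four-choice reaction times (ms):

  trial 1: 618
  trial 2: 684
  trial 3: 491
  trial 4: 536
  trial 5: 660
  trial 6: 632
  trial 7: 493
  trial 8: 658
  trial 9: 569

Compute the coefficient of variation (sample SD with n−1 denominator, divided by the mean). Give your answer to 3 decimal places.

0.124

n = 9, Σ = 5341, M = 593.4444
Σ(x−M)² = 43368.222; s = √(43368.222/8) = 73.6276
CV = 73.6276 / 593.4444 = 0.12407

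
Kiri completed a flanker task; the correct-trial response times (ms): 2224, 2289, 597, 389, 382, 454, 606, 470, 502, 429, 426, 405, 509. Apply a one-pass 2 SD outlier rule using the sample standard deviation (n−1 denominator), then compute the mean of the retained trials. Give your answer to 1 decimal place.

n = 13, ΣRT = 9682, M = 744.769
Σ(x−M)² = 5463374.31; s = √(5463374.31/12) = 674.745
Cutoffs: 744.769 ± 2·674.745 → [-604.7, 2094.3]
Outside: 2224, 2289 → excluded.
Retained (n=11): Σ = 5169, mean = 5169/11 = 469.909

469.9 ms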